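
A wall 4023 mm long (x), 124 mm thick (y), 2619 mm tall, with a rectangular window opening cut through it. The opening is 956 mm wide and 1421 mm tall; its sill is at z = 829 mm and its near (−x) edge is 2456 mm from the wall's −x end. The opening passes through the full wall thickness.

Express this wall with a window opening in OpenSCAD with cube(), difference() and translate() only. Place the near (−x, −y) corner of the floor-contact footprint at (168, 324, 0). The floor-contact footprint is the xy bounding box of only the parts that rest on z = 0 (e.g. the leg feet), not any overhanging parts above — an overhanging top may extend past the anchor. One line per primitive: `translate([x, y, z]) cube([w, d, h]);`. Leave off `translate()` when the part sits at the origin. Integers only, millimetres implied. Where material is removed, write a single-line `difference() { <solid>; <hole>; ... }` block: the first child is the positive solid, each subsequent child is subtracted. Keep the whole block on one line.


difference() { translate([168, 324, 0]) cube([4023, 124, 2619]); translate([2624, 324, 829]) cube([956, 124, 1421]); }


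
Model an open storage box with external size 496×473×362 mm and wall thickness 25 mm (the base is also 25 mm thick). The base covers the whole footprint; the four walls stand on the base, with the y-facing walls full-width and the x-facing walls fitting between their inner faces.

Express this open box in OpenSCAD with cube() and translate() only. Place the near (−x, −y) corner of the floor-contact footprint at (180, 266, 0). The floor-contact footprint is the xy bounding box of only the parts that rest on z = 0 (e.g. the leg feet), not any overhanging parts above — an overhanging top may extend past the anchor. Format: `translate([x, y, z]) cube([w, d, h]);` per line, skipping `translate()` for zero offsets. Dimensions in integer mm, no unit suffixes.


translate([180, 266, 0]) cube([496, 473, 25]);
translate([180, 266, 25]) cube([496, 25, 337]);
translate([180, 714, 25]) cube([496, 25, 337]);
translate([180, 291, 25]) cube([25, 423, 337]);
translate([651, 291, 25]) cube([25, 423, 337]);


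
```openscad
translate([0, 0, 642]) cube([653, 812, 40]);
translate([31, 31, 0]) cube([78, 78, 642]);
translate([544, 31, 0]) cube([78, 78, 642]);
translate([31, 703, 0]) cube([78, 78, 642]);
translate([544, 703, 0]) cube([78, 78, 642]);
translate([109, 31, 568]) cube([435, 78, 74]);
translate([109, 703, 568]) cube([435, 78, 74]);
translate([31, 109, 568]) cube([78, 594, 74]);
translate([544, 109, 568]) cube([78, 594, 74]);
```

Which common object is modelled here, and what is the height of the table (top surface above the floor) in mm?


A table. The table height is 682 mm.

A 653×812×40 slab sits at z = 642 on four 78 mm square posts — a table. The top surface is at 642 + 40 = 682 mm.


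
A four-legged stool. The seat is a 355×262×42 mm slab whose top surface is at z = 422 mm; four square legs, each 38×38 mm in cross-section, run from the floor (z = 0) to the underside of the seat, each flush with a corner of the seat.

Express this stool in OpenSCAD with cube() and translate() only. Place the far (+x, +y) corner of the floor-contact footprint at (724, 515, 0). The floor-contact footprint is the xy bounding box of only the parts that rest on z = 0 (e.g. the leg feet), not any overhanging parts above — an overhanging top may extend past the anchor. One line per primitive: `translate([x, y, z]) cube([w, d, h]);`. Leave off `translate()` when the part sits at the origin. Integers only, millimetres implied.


translate([369, 253, 380]) cube([355, 262, 42]);
translate([369, 253, 0]) cube([38, 38, 380]);
translate([686, 253, 0]) cube([38, 38, 380]);
translate([369, 477, 0]) cube([38, 38, 380]);
translate([686, 477, 0]) cube([38, 38, 380]);


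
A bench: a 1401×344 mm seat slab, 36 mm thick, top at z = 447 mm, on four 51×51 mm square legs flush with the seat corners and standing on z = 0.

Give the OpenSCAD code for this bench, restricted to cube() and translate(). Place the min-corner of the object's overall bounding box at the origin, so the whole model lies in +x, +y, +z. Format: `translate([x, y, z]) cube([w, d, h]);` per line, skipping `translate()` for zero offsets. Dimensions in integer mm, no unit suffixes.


translate([0, 0, 411]) cube([1401, 344, 36]);
cube([51, 51, 411]);
translate([0, 293, 0]) cube([51, 51, 411]);
translate([1350, 0, 0]) cube([51, 51, 411]);
translate([1350, 293, 0]) cube([51, 51, 411]);


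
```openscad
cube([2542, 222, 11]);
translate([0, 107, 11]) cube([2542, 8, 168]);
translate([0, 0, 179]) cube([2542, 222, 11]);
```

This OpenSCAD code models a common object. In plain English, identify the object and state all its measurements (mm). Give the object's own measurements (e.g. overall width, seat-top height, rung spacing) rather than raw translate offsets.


An I-beam lying along x, 2542 mm long. Overall section height 190 mm. Two flanges 222 mm wide (y) and 11 mm thick, one on the floor and one at the top; a web 8 mm thick runs between them, centred on the flange width.


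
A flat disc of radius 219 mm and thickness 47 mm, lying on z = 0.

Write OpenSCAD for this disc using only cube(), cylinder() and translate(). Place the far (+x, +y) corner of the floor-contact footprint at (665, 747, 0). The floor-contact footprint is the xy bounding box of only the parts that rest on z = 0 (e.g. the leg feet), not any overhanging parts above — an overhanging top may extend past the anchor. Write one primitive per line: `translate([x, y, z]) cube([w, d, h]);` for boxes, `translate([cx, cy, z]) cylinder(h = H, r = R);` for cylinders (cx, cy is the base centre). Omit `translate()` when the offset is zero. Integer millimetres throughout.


translate([446, 528, 0]) cylinder(h = 47, r = 219);


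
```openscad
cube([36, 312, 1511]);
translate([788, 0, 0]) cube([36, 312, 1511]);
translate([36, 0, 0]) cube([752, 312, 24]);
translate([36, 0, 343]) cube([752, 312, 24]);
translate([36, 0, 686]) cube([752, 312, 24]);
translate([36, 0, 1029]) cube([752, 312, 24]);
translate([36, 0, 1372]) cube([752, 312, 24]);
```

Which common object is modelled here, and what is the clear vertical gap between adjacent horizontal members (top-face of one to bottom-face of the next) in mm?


A bookshelf. The clear shelf gap is 319 mm.

Two tall side panels with 5 horizontal boards between them — a bookshelf. The first two shelf undersides are at z = 0 and z = 343; with shelf thickness 24, the clear gap is 343 − 0 − 24 = 319 mm.


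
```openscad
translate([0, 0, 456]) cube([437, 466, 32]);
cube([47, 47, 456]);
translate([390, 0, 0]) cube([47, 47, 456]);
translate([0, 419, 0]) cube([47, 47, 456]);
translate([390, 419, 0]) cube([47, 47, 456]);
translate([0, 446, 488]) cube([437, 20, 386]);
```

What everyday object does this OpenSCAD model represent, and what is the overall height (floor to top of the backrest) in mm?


A chair. The overall height is 874 mm.

A slab on four corner posts with a tall panel at the back — a chair. The seat slab sits at z = 456 with thickness 32, and the 386 mm backrest starts at the seat top, so the overall height is 456 + 32 + 386 = 874 mm.


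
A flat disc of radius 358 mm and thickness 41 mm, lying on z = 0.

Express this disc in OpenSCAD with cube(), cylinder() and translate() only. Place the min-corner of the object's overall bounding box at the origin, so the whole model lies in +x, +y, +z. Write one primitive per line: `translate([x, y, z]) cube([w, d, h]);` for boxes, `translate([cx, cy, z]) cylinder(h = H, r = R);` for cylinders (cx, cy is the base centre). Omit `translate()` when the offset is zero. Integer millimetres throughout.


translate([358, 358, 0]) cylinder(h = 41, r = 358);


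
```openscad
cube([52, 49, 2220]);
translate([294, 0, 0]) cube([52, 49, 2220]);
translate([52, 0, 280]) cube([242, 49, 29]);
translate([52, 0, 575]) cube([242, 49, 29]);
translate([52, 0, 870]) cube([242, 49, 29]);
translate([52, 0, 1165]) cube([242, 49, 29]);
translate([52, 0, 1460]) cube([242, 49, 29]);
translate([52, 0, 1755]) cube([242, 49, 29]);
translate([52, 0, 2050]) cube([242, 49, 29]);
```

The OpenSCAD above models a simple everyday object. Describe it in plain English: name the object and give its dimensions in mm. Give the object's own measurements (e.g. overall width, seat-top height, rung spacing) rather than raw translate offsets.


A straight ladder. Two 52×49 mm vertical rails, 2220 mm tall, stand 346 mm apart (outside-to-outside) with their front faces coplanar on the −y side. 7 rungs, each 49 mm deep and 29 mm tall, span between the inner faces of the rails, front faces flush with the rails. The lowest rung's underside is at z = 280 mm and rungs are spaced 295 mm apart (underside to underside).


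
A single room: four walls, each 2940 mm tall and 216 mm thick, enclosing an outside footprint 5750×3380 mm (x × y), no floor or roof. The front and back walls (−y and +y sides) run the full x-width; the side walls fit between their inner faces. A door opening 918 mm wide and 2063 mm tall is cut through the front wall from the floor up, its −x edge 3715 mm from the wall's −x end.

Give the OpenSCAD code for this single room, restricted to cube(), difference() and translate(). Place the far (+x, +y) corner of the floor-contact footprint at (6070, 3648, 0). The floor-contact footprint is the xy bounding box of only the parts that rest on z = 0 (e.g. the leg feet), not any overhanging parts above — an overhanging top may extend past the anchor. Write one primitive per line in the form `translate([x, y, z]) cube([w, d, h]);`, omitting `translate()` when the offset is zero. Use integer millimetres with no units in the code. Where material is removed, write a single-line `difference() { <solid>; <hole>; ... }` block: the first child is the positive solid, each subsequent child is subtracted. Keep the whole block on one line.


difference() { translate([320, 268, 0]) cube([5750, 216, 2940]); translate([4035, 268, 0]) cube([918, 216, 2063]); }
translate([320, 3432, 0]) cube([5750, 216, 2940]);
translate([320, 484, 0]) cube([216, 2948, 2940]);
translate([5854, 484, 0]) cube([216, 2948, 2940]);


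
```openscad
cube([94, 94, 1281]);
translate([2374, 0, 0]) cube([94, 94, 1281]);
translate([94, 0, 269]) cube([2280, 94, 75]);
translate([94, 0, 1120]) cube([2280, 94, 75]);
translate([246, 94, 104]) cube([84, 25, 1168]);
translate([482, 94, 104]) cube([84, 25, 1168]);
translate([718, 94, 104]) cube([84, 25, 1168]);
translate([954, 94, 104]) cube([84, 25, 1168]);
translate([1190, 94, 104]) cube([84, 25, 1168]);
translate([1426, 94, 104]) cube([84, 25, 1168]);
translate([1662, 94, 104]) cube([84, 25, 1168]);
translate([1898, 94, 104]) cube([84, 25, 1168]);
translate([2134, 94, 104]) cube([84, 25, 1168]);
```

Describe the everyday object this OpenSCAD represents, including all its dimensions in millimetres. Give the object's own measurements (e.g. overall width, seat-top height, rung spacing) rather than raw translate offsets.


A fence section. Two 94×94 mm posts, 1281 mm tall, stand on the floor with a clear span of 2280 mm between their inner faces. Two horizontal rails of 94×75 mm section span the gap between the posts with their undersides at z = 269 mm and z = 1120 mm, flush with the posts' −y face. 9 pickets, each 84 mm wide, 25 mm thick and 1168 mm tall, are fixed to the +y face of the rails with their bottoms at z = 104 mm, spaced across the span with a 152 mm gap after the −x post and between neighbouring pickets, with 156 mm left before the +x post.


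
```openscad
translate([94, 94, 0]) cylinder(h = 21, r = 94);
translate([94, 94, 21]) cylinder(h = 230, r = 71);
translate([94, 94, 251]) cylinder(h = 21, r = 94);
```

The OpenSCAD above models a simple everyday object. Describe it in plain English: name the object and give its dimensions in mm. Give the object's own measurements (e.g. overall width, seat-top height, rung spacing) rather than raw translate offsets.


A spool: two coaxial disc flanges of radius 94 mm and thickness 21 mm, joined by a core cylinder of radius 71 mm and height 230 mm. The lower flange rests on z = 0 and the three cylinders share a vertical axis.


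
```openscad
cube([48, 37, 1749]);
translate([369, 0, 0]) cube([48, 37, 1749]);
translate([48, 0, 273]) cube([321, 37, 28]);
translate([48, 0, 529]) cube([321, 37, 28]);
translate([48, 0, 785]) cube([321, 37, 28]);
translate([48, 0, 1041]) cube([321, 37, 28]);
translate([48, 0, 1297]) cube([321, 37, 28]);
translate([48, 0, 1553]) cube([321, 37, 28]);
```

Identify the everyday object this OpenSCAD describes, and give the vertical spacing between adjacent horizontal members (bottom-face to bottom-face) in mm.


A ladder. The rung spacing is 256 mm.

Two tall 48×37 posts with 6 short bars between them — a ladder. Adjacent rungs sit at z = 273 and z = 529, so the spacing is 529 − 273 = 256 mm.


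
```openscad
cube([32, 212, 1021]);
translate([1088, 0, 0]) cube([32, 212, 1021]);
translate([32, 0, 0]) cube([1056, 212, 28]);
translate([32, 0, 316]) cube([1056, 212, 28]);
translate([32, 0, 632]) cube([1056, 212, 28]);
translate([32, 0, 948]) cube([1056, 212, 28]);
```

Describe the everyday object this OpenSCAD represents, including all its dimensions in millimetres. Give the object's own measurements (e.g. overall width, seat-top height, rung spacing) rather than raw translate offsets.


An open bookshelf. Two side panels, each 32 mm thick, 212 mm deep and 1021 mm tall, stand 1120 mm apart (outside-to-outside). Between them sit 4 shelves, each 28 mm thick and 212 mm deep, spanning the full gap between the sides. The bottom shelf rests on the floor (its underside at z = 0) and the clear gap between one shelf's top and the next shelf's underside is 288 mm.


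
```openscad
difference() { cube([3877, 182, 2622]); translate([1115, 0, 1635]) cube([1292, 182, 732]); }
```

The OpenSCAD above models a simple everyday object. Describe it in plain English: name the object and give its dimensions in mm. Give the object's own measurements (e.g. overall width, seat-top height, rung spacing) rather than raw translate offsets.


A wall 3877 mm long (x), 182 mm thick (y), 2622 mm tall, with a rectangular window opening cut through it. The opening is 1292 mm wide and 732 mm tall; its sill is at z = 1635 mm and its near (−x) edge is 1115 mm from the wall's −x end. The opening passes through the full wall thickness.


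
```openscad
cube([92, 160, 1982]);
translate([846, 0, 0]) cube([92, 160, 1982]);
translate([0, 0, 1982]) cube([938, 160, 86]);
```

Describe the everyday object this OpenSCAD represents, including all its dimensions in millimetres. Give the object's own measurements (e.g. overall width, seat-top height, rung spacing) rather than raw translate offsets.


A door frame. The clear opening is 754 mm wide and 1982 mm high. Two 92 mm wide jambs, 160 mm deep, stand either side of the opening from the floor to the top of the opening. A 86 mm thick head sits across the top of both jambs, spanning the full outside width of the frame.


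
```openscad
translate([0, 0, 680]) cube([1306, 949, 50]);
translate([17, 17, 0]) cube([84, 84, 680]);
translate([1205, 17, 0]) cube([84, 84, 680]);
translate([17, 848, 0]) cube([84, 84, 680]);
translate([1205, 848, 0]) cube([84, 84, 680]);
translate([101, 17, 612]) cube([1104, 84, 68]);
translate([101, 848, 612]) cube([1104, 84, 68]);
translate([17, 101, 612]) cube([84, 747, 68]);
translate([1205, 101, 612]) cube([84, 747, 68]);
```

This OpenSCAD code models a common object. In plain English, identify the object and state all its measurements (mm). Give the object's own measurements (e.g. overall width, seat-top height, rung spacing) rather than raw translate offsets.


A table: top 1306 mm (x) × 949 mm (y), 50 mm thick, upper face at z = 730 mm, on four 84×84 mm square legs, each inset 17 mm from the nearest pair of top edges from z = 0 to the bottom of the top. Four apron rails, 84 mm thick and 68 mm tall, run between adjacent legs with their top edges flush with the underside of the top and their outer faces flush with the legs' outer faces.


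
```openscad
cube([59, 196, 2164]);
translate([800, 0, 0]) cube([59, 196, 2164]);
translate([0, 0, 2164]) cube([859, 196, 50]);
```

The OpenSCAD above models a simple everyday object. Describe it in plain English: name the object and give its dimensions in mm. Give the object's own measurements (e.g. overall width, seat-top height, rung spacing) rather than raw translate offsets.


A door frame. The clear opening is 741 mm wide and 2164 mm high. Two 59 mm wide jambs, 196 mm deep, stand either side of the opening from the floor to the top of the opening. A 50 mm thick head sits across the top of both jambs, spanning the full outside width of the frame.


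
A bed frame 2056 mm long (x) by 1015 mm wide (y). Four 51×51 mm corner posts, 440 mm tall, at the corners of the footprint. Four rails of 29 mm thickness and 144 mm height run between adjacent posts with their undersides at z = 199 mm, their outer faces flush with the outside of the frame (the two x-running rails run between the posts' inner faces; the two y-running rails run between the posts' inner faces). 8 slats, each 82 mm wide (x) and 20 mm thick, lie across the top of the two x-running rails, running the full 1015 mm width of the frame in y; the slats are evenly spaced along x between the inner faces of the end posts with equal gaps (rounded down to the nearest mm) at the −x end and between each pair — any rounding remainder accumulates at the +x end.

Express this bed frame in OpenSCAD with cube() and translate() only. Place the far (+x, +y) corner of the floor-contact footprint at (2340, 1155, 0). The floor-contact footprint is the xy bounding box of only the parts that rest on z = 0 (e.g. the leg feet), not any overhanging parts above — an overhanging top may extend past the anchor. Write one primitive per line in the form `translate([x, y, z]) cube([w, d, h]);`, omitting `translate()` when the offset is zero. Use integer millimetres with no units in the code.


// slat z = rail_z + rail_h = 199 + 144 = 343
// slat gap = ⌊(1954 − 8·82) / 9⌋ = 144
translate([284, 140, 0]) cube([51, 51, 440]);
translate([284, 1104, 0]) cube([51, 51, 440]);
translate([2289, 140, 0]) cube([51, 51, 440]);
translate([2289, 1104, 0]) cube([51, 51, 440]);
translate([335, 140, 199]) cube([1954, 29, 144]);
translate([335, 1126, 199]) cube([1954, 29, 144]);
translate([284, 191, 199]) cube([29, 913, 144]);
translate([2311, 191, 199]) cube([29, 913, 144]);
translate([479, 140, 343]) cube([82, 1015, 20]);
translate([705, 140, 343]) cube([82, 1015, 20]);
translate([931, 140, 343]) cube([82, 1015, 20]);
translate([1157, 140, 343]) cube([82, 1015, 20]);
translate([1383, 140, 343]) cube([82, 1015, 20]);
translate([1609, 140, 343]) cube([82, 1015, 20]);
translate([1835, 140, 343]) cube([82, 1015, 20]);
translate([2061, 140, 343]) cube([82, 1015, 20]);


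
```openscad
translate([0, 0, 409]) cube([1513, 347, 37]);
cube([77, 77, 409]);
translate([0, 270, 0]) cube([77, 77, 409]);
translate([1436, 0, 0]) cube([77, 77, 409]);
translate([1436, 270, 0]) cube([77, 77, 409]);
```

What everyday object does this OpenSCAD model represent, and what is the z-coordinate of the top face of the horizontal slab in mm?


A bench. The seat-top height is 446 mm.

A long slab on four corner posts — a bench. The slab sits at z = 409 with thickness 37, so the top is 409 + 37 = 446 mm.


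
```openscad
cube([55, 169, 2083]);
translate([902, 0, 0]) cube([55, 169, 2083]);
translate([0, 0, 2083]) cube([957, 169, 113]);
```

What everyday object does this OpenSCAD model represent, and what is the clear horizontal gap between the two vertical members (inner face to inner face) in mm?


A door frame. The clear opening width is 847 mm.

Two 2083 mm tall posts with a header on top — a door frame. The left jamb is 55 mm wide at x = 0; the right jamb starts at x = 902. The clear opening is 902 − 55 = 847 mm.


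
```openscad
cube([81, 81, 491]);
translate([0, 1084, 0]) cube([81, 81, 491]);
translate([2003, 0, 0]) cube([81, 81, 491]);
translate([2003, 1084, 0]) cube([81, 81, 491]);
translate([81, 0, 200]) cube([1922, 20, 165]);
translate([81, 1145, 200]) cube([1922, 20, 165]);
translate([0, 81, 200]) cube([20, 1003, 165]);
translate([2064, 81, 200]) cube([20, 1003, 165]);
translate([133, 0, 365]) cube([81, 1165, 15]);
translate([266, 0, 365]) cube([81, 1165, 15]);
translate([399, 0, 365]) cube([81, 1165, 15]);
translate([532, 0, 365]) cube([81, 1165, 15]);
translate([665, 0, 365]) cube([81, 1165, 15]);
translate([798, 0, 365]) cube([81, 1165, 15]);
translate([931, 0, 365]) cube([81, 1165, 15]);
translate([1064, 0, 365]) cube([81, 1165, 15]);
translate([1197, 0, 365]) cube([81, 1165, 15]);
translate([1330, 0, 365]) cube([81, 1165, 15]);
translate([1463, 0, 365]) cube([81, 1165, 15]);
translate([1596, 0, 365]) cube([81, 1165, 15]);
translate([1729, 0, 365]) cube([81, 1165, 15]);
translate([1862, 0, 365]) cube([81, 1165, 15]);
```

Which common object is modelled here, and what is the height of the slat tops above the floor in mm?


A bed frame. The slat-top height is 380 mm.

Four posts, four rails, and a row of slats — a bed frame. Slats sit on the rails at z = 200 + 165 = 365; with slat thickness 15, the top is 380 mm.


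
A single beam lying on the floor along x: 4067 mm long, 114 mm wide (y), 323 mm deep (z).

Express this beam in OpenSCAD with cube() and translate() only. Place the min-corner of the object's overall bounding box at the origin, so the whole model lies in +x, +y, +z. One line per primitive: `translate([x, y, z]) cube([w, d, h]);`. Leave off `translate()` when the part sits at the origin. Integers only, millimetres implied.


cube([4067, 114, 323]);


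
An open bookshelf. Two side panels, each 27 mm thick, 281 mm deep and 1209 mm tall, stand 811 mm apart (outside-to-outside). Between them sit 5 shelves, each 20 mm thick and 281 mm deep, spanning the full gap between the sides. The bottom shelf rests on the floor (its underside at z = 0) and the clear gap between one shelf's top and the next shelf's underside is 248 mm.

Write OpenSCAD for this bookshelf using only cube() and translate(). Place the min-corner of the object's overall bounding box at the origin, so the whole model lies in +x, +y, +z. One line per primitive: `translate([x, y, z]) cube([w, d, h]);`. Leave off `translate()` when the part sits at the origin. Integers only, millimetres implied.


cube([27, 281, 1209]);
translate([784, 0, 0]) cube([27, 281, 1209]);
translate([27, 0, 0]) cube([757, 281, 20]);
translate([27, 0, 268]) cube([757, 281, 20]);
translate([27, 0, 536]) cube([757, 281, 20]);
translate([27, 0, 804]) cube([757, 281, 20]);
translate([27, 0, 1072]) cube([757, 281, 20]);


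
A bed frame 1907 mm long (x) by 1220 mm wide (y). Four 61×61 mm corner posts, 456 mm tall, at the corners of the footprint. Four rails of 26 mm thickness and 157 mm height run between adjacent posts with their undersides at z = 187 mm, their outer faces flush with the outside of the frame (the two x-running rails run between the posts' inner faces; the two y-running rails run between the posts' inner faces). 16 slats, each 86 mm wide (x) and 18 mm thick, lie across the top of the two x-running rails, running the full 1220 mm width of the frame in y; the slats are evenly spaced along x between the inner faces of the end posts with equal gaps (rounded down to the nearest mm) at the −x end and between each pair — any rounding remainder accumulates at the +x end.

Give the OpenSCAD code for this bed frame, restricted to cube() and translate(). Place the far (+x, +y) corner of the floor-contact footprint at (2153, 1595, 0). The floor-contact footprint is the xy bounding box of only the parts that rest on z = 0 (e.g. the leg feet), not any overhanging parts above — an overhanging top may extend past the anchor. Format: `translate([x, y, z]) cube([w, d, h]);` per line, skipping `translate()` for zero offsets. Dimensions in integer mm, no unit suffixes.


// slat z = rail_z + rail_h = 187 + 157 = 344
// slat gap = ⌊(1785 − 16·86) / 17⌋ = 24
translate([246, 375, 0]) cube([61, 61, 456]);
translate([246, 1534, 0]) cube([61, 61, 456]);
translate([2092, 375, 0]) cube([61, 61, 456]);
translate([2092, 1534, 0]) cube([61, 61, 456]);
translate([307, 375, 187]) cube([1785, 26, 157]);
translate([307, 1569, 187]) cube([1785, 26, 157]);
translate([246, 436, 187]) cube([26, 1098, 157]);
translate([2127, 436, 187]) cube([26, 1098, 157]);
translate([331, 375, 344]) cube([86, 1220, 18]);
translate([441, 375, 344]) cube([86, 1220, 18]);
translate([551, 375, 344]) cube([86, 1220, 18]);
translate([661, 375, 344]) cube([86, 1220, 18]);
translate([771, 375, 344]) cube([86, 1220, 18]);
translate([881, 375, 344]) cube([86, 1220, 18]);
translate([991, 375, 344]) cube([86, 1220, 18]);
translate([1101, 375, 344]) cube([86, 1220, 18]);
translate([1211, 375, 344]) cube([86, 1220, 18]);
translate([1321, 375, 344]) cube([86, 1220, 18]);
translate([1431, 375, 344]) cube([86, 1220, 18]);
translate([1541, 375, 344]) cube([86, 1220, 18]);
translate([1651, 375, 344]) cube([86, 1220, 18]);
translate([1761, 375, 344]) cube([86, 1220, 18]);
translate([1871, 375, 344]) cube([86, 1220, 18]);
translate([1981, 375, 344]) cube([86, 1220, 18]);


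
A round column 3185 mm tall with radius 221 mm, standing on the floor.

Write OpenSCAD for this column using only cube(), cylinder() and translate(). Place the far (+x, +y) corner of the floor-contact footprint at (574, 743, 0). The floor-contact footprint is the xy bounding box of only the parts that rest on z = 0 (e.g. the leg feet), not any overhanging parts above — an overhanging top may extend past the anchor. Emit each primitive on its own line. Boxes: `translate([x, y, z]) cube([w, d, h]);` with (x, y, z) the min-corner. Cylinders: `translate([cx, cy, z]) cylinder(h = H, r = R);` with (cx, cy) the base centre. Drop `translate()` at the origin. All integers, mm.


translate([353, 522, 0]) cylinder(h = 3185, r = 221);


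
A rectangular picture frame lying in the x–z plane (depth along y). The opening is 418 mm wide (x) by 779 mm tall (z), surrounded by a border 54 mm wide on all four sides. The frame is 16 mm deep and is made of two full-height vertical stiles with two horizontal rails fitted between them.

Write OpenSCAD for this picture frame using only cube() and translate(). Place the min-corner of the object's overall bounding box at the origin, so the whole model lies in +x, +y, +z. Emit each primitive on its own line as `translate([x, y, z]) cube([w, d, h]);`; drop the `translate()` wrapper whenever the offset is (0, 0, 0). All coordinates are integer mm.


cube([54, 16, 887]);
translate([472, 0, 0]) cube([54, 16, 887]);
translate([54, 0, 0]) cube([418, 16, 54]);
translate([54, 0, 833]) cube([418, 16, 54]);


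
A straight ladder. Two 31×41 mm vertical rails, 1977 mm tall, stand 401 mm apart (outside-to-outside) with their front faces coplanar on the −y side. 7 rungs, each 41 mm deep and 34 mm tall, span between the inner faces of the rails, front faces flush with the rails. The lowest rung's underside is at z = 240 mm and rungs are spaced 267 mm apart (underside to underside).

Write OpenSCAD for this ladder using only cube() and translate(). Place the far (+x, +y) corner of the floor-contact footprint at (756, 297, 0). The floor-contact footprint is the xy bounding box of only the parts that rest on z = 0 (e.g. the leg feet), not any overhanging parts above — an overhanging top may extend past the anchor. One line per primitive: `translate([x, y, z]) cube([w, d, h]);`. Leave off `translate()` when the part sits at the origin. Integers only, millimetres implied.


// rung span = 401 - 2*31 = 339
// rung[k] z = 240 + k*267
translate([355, 256, 0]) cube([31, 41, 1977]);
translate([725, 256, 0]) cube([31, 41, 1977]);
translate([386, 256, 240]) cube([339, 41, 34]);
translate([386, 256, 507]) cube([339, 41, 34]);
translate([386, 256, 774]) cube([339, 41, 34]);
translate([386, 256, 1041]) cube([339, 41, 34]);
translate([386, 256, 1308]) cube([339, 41, 34]);
translate([386, 256, 1575]) cube([339, 41, 34]);
translate([386, 256, 1842]) cube([339, 41, 34]);


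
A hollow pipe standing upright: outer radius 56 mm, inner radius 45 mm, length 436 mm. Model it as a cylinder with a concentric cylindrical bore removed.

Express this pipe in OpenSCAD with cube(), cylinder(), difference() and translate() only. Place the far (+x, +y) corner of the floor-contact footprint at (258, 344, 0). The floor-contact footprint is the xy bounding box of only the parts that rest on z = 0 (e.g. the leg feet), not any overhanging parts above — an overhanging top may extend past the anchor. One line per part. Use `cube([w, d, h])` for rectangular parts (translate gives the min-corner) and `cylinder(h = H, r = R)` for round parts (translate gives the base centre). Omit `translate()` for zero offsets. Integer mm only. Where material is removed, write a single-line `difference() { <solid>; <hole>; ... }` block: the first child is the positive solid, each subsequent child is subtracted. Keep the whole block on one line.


difference() { translate([202, 288, 0]) cylinder(h = 436, r = 56); translate([202, 288, 0]) cylinder(h = 436, r = 45); }


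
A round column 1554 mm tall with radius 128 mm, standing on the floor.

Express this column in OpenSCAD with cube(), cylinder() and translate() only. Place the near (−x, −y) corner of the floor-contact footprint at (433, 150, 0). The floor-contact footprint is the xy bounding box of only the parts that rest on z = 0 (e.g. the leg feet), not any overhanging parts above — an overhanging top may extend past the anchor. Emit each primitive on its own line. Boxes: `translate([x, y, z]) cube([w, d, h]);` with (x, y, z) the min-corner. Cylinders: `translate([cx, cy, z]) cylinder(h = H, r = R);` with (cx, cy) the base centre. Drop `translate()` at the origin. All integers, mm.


translate([561, 278, 0]) cylinder(h = 1554, r = 128);


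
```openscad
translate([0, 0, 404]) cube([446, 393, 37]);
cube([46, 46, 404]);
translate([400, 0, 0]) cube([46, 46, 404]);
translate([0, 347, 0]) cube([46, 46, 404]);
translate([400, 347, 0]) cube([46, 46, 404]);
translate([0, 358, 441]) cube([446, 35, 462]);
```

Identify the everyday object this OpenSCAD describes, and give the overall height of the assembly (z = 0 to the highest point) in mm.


A chair. The overall height is 903 mm.

A slab on four corner posts with a tall panel at the back — a chair. The seat slab sits at z = 404 with thickness 37, and the 462 mm backrest starts at the seat top, so the overall height is 404 + 37 + 462 = 903 mm.


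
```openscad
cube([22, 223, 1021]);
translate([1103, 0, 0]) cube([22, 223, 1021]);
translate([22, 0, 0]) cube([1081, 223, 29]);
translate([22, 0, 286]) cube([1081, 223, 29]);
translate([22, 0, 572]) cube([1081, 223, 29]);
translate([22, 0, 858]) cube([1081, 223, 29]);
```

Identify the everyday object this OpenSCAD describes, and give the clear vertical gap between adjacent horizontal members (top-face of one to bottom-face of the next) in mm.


A bookshelf. The clear shelf gap is 257 mm.

Two tall side panels with 4 horizontal boards between them — a bookshelf. The first two shelf undersides are at z = 0 and z = 286; with shelf thickness 29, the clear gap is 286 − 0 − 29 = 257 mm.


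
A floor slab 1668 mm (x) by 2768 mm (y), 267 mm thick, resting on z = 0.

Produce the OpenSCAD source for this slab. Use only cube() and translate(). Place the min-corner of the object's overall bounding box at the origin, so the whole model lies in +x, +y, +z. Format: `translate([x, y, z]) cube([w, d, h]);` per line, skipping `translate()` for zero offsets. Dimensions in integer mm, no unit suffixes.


cube([1668, 2768, 267]);


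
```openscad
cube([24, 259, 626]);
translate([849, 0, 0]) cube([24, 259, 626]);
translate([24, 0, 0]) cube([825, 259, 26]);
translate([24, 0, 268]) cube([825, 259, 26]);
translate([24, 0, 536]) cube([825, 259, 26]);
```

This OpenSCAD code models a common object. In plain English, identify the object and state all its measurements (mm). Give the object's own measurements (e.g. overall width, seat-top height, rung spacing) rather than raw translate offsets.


An open bookshelf. Two side panels, each 24 mm thick, 259 mm deep and 626 mm tall, stand 873 mm apart (outside-to-outside). Between them sit 3 shelves, each 26 mm thick and 259 mm deep, spanning the full gap between the sides. The bottom shelf rests on the floor (its underside at z = 0) and the clear gap between one shelf's top and the next shelf's underside is 242 mm.


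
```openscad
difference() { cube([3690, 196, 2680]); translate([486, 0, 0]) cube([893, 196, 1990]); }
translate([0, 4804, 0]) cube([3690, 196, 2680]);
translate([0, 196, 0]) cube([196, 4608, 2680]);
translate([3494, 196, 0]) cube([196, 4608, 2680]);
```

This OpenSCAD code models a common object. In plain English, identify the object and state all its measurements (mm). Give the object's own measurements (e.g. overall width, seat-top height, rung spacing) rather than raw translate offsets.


A single room: four walls, each 2680 mm tall and 196 mm thick, enclosing an outside footprint 3690×5000 mm (x × y), no floor or roof. The front and back walls (−y and +y sides) run the full x-width; the side walls fit between their inner faces. A door opening 893 mm wide and 1990 mm tall is cut through the front wall from the floor up, its −x edge 486 mm from the wall's −x end.


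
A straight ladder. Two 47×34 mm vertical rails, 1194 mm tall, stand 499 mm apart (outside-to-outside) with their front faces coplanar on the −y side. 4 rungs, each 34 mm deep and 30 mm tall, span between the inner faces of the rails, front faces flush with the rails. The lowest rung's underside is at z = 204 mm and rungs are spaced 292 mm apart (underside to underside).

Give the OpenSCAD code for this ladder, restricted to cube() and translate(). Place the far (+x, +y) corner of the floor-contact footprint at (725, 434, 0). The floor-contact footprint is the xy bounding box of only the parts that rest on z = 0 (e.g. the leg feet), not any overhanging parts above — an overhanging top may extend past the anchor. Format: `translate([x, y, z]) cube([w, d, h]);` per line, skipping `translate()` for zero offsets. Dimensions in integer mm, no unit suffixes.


translate([226, 400, 0]) cube([47, 34, 1194]);
translate([678, 400, 0]) cube([47, 34, 1194]);
translate([273, 400, 204]) cube([405, 34, 30]);
translate([273, 400, 496]) cube([405, 34, 30]);
translate([273, 400, 788]) cube([405, 34, 30]);
translate([273, 400, 1080]) cube([405, 34, 30]);


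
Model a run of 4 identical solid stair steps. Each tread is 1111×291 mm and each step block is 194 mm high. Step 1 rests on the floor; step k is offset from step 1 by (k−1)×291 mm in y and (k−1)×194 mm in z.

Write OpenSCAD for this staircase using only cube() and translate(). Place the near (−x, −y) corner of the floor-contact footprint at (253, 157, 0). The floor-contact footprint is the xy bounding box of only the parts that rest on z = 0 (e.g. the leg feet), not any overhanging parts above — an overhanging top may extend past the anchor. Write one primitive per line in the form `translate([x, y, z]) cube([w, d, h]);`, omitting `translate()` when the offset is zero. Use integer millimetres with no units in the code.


translate([253, 157, 0]) cube([1111, 291, 194]);
translate([253, 448, 194]) cube([1111, 291, 194]);
translate([253, 739, 388]) cube([1111, 291, 194]);
translate([253, 1030, 582]) cube([1111, 291, 194]);


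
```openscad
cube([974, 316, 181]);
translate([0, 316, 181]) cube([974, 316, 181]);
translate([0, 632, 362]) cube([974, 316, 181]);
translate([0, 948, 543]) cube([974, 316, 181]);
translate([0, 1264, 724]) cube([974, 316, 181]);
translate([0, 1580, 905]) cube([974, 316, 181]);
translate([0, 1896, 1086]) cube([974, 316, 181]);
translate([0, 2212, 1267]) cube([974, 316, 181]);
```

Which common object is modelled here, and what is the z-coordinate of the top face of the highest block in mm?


A staircase. The total rise is 1448 mm.

8 identical blocks, each offset up and back from the previous — a staircase. Each step is 181 mm tall and there are 8 of them, so the total rise is 8 × 181 = 1448 mm.


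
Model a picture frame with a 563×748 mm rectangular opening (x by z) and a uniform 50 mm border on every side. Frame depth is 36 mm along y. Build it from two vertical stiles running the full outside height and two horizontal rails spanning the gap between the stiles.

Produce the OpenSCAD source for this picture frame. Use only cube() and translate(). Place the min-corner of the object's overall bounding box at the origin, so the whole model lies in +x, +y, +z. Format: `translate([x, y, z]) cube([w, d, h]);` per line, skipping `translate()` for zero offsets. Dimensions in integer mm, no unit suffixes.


cube([50, 36, 848]);
translate([613, 0, 0]) cube([50, 36, 848]);
translate([50, 0, 0]) cube([563, 36, 50]);
translate([50, 0, 798]) cube([563, 36, 50]);


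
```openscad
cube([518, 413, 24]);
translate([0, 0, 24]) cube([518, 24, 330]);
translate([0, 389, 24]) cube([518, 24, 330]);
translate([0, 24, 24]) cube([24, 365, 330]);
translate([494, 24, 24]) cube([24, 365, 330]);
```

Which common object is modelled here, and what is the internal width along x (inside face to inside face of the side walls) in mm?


An open box. The internal width is 470 mm.

A 518×413 base slab with four walls standing on it — an open box. The base is 518 mm wide and the walls are 24 mm thick, so the internal width is 518 − 2 × 24 = 470 mm.


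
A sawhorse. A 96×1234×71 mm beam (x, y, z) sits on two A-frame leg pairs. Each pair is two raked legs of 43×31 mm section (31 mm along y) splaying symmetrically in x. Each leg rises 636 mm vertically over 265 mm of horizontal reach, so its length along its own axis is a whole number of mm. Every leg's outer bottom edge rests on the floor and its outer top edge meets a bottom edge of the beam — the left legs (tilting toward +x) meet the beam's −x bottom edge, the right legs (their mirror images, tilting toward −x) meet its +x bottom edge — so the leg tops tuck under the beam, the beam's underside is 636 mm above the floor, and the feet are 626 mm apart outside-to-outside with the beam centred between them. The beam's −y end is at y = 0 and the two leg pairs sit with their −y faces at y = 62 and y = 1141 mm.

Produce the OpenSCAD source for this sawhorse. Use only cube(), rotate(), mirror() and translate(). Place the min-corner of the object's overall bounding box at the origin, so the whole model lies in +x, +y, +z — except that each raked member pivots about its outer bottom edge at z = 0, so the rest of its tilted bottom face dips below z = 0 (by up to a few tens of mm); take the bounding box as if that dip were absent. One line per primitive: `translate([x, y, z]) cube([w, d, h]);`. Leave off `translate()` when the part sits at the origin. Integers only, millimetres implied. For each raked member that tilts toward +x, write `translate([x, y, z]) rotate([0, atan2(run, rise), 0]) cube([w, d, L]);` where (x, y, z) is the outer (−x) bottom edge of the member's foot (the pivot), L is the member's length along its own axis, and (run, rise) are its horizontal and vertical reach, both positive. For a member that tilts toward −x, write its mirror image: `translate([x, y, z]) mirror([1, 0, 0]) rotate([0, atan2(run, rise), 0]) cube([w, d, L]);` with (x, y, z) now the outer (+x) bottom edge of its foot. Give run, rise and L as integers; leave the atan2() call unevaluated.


translate([265, 0, 636]) cube([96, 1234, 71]);
translate([0, 62, 0]) rotate([0, atan2(265, 636), 0]) cube([43, 31, 689]);
translate([626, 62, 0]) mirror([1, 0, 0]) rotate([0, atan2(265, 636), 0]) cube([43, 31, 689]);
translate([0, 1141, 0]) rotate([0, atan2(265, 636), 0]) cube([43, 31, 689]);
translate([626, 1141, 0]) mirror([1, 0, 0]) rotate([0, atan2(265, 636), 0]) cube([43, 31, 689]);


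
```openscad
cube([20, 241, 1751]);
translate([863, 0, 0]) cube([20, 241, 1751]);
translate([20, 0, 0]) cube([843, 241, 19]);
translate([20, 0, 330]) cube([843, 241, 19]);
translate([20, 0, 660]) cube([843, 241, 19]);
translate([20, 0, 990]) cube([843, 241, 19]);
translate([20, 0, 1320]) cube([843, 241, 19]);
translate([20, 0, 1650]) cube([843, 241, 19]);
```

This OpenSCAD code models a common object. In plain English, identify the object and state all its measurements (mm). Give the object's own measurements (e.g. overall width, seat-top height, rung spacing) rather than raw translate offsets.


An open bookshelf. Two side panels, each 20 mm thick, 241 mm deep and 1751 mm tall, stand 883 mm apart (outside-to-outside). Between them sit 6 shelves, each 19 mm thick and 241 mm deep, spanning the full gap between the sides. The bottom shelf rests on the floor (its underside at z = 0) and the clear gap between one shelf's top and the next shelf's underside is 311 mm.
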